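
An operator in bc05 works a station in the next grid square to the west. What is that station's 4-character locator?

AC95

Longitude square 0; −1 → -1, wraps to 9, carry into field.
Longitude field B = 1; −1 → 0 = A.
The latitude characters are unchanged.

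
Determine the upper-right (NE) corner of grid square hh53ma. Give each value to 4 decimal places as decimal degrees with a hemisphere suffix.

16.9583° S, 28.9167° W

Field H=7, H=7: +7·20° lon, +7·10° lat → SW at lon -40°, lat -20°.
Square 5, 3: +5·2° lon, +3·1° lat → SW at lon -30°, lat -17°.
Subsquare m=12, a=0: +12·0.0833333° lon, +0·0.0416667° lat → SW at lon -29°, lat -17°.
Cell spans 0.0833333° lon × 0.0416667° lat. NE corner is SW corner plus one full cell.
latitude 16.9583° S, longitude 28.9167° W.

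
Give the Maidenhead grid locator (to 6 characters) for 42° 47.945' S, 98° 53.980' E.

Offset from 180°W / 90°S: lon 278.8997°, lat 47.2009°.
Field (20°×10°, letters A–R): 278.8997/20 → 13 → N, 47.2009/10 → 4 → E; chars NE.
Square (2°×1°, digits 0–9): 18.8997/2 → 9, 7.2009/1 → 7; chars 97.
Subsquare (5′×2.5′, letters a–x): 0.8997/0.0833333 → 10 → k, 0.2009/0.0416667 → 4 → e; chars ke.

NE97ke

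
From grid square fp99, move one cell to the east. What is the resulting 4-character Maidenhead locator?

Longitude square 9; +1 → 10, wraps to 0, carry into field.
Longitude field F = 5; +1 → 6 = G.
The latitude characters are unchanged.

GP09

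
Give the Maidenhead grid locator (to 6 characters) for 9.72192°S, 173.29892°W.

AI30ig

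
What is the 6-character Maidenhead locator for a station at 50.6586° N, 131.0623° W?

CO40lp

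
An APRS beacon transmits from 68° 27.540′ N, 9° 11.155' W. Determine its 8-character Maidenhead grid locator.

Add 180° to longitude and 90° to latitude: 170.81408, 158.45900.
Field: lon ⌊170.81408/20⌋ = 8 → I; lat ⌊158.45900/10⌋ = 15 → P.
Square: lon ⌊10.81408/2⌋ = 5; lat ⌊8.45900/1⌋ = 8.
Subsquare: lon ⌊0.81408/0.0833333⌋ = 9 → j; lat ⌊0.45900/0.0416667⌋ = 11 → l.
Extended square: lon ⌊0.06408/0.00833333⌋ = 7; lat ⌊0.00067/0.00416667⌋ = 0.

IP58jl70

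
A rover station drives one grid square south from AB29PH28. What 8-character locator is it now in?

AB29ph27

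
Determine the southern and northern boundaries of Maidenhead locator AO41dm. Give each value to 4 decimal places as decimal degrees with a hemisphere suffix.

Field A=0, O=14: +0·20° lon, +14·10° lat → SW at lon -180°, lat 50°.
Square 4, 1: +4·2° lon, +1·1° lat → SW at lon -172°, lat 51°.
Subsquare d=3, m=12: +3·0.0833333° lon, +12·0.0416667° lat → SW at lon -171.75°, lat 51.5°.
Cell spans 0.0833333° lon × 0.0416667° lat.
south 51.5000° N, north 51.5417° N.

51.5000° N, 51.5417° N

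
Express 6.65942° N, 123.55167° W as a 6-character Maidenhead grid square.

CJ86fp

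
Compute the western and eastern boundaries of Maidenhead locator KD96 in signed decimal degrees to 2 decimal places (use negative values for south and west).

Field K=10, D=3: +10·20° lon, +3·10° lat → SW at lon 20°, lat -60°.
Square 9, 6: +9·2° lon, +6·1° lat → SW at lon 38°, lat -54°.
Cell spans 2° lon × 1° lat.
west 38.00, east 40.00.

38.00, 40.00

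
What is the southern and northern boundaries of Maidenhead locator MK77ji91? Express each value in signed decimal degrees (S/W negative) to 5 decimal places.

Field M=12, K=10: +12·20° lon, +10·10° lat → SW at lon 60°, lat 10°.
Square 7, 7: +7·2° lon, +7·1° lat → SW at lon 74°, lat 17°.
Subsquare j=9, i=8: +9·0.0833333° lon, +8·0.0416667° lat → SW at lon 74.75°, lat 17.3333°.
Extended square 9, 1: +9·0.00833333° lon, +1·0.00416667° lat → SW at lon 74.825°, lat 17.3375°.
Cell spans 0.00833333° lon × 0.00416667° lat.
south 17.33750, north 17.34167.

17.33750, 17.34167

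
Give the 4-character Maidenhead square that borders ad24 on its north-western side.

AD15

Longitude square 2; −1 → 1.
Latitude square 4; +1 → 5.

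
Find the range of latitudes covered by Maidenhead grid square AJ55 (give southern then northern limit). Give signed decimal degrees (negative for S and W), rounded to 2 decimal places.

Field A=0, J=9: +0·20° lon, +9·10° lat → SW at lon -180°, lat 0°.
Square 5, 5: +5·2° lon, +5·1° lat → SW at lon -170°, lat 5°.
Cell spans 2° lon × 1° lat.
south 5.00, north 6.00.

5.00, 6.00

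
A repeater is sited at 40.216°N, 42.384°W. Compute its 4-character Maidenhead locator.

GN80

Offset from 180°W / 90°S: lon 137.62°, lat 130.22°.
Field: lon ⌊137.62/20⌋ = 6 → G; lat ⌊130.22/10⌋ = 13 → N.
Square: lon ⌊17.62/2⌋ = 8; lat ⌊0.22/1⌋ = 0.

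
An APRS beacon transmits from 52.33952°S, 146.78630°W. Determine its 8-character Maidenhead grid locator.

BD67op58

Add 180° to longitude and 90° to latitude: 33.21370, 37.66048.
Field (20°×10°, letters A–R): lon ⌊33.21370/20⌋ = 1 → B; lat ⌊37.66048/10⌋ = 3 → D.
Square (2°×1°, digits 0–9): lon ⌊13.21370/2⌋ = 6; lat ⌊7.66048/1⌋ = 7.
Subsquare (5′×2.5′, letters a–x): lon ⌊1.21370/0.0833333⌋ = 14 → o; lat ⌊0.66048/0.0416667⌋ = 15 → p.
Extended square (30″×15″, digits 0–9): lon ⌊0.04703/0.00833333⌋ = 5; lat ⌊0.03548/0.00416667⌋ = 8.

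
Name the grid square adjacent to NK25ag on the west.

NK15xg

Longitude subsquare a = 0; −1 → -1, wraps to 23 = x, carry into square.
Longitude square 2; −1 → 1.
The latitude characters are unchanged.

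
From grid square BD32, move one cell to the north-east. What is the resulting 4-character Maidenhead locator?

Longitude square 3; +1 → 4.
Latitude square 2; +1 → 3.

BD43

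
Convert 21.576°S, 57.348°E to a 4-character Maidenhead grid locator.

Offset from 180°W / 90°S: lon 237.35°, lat 68.42°.
Field: lon ⌊237.35/20⌋ = 11 → L; lat ⌊68.42/10⌋ = 6 → G.
Square: lon ⌊17.35/2⌋ = 8; lat ⌊8.42/1⌋ = 8.

LG88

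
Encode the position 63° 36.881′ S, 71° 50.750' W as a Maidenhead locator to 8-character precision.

FC46bj82

Shift to the Maidenhead origin (180°W, 90°S): lon 108.15417, lat 26.38532.
Field (20°×10°, letters A–R): lon ⌊108.15417/20⌋ = 5 → F; lat ⌊26.38532/10⌋ = 2 → C.
Square (2°×1°, digits 0–9): lon ⌊8.15417/2⌋ = 4; lat ⌊6.38532/1⌋ = 6.
Subsquare (5′×2.5′, letters a–x): lon ⌊0.15417/0.0833333⌋ = 1 → b; lat ⌊0.38532/0.0416667⌋ = 9 → j.
Extended square (30″×15″, digits 0–9): lon ⌊0.07083/0.00833333⌋ = 8; lat ⌊0.01032/0.00416667⌋ = 2.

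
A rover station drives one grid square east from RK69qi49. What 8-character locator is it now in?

Longitude extended square 4; +1 → 5.
The latitude characters are unchanged.

RK69qi59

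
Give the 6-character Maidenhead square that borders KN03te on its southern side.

KN03td

Latitude subsquare e = 4; −1 → 3 = d.
The longitude characters are unchanged.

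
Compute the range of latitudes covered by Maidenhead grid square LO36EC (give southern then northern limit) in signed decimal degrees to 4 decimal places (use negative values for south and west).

56.0833, 56.1250

Field L=11, O=14: +11·20° lon, +14·10° lat → SW at lon 40°, lat 50°.
Square 3, 6: +3·2° lon, +6·1° lat → SW at lon 46°, lat 56°.
Subsquare e=4, c=2: +4·0.0833333° lon, +2·0.0416667° lat → SW at lon 46.3333°, lat 56.0833°.
Cell spans 0.0833333° lon × 0.0416667° lat.
south 56.0833, north 56.1250.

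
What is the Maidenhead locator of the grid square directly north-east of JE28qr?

JE28rs

Longitude subsquare q = 16; +1 → 17 = r.
Latitude subsquare r = 17; +1 → 18 = s.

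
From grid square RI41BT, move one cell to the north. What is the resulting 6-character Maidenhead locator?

RI41bu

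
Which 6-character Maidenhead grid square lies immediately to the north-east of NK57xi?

Longitude subsquare x = 23; +1 → 24, wraps to 0 = a, carry into square.
Longitude square 5; +1 → 6.
Latitude subsquare i = 8; +1 → 9 = j.

NK67aj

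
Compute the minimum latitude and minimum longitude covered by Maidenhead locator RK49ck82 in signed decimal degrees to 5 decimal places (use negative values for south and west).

19.42500, 168.23333

Field R=17, K=10: +17·20° lon, +10·10° lat → SW at lon 160°, lat 10°.
Square 4, 9: +4·2° lon, +9·1° lat → SW at lon 168°, lat 19°.
Subsquare c=2, k=10: +2·0.0833333° lon, +10·0.0416667° lat → SW at lon 168.167°, lat 19.4167°.
Extended square 8, 2: +8·0.00833333° lon, +2·0.00416667° lat → SW at lon 168.233°, lat 19.425°.
latitude 19.42500, longitude 168.23333.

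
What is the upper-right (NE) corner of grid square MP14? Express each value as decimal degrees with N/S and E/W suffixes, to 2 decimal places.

Field M=12, P=15: +12·20° lon, +15·10° lat → SW at lon 60°, lat 60°.
Square 1, 4: +1·2° lon, +4·1° lat → SW at lon 62°, lat 64°.
Cell spans 2° lon × 1° lat. NE corner is SW corner plus one full cell.
latitude 65.00° N, longitude 64.00° E.

65.00° N, 64.00° E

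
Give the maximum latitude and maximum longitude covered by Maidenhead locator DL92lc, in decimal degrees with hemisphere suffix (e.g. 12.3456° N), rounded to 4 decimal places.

22.1250° N, 101.0000° W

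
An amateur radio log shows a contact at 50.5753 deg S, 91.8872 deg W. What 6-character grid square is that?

ED49bk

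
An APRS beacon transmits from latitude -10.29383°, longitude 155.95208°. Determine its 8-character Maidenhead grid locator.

QH79xq49

Shift to the Maidenhead origin (180°W, 90°S): lon 335.95208, lat 79.70617.
Field: 335.95208/20 → 16 → Q, 79.70617/10 → 7 → H; chars QH.
Square: 15.95208/2 → 7, 9.70617/1 → 9; chars 79.
Subsquare: 1.95208/0.0833333 → 23 → x, 0.70617/0.0416667 → 16 → q; chars xq.
Extended square: 0.03541/0.00833333 → 4, 0.03950/0.00416667 → 9; chars 49.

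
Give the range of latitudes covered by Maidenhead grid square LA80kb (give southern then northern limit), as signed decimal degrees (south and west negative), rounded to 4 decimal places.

Field L=11, A=0: +11·20° lon, +0·10° lat → SW at lon 40°, lat -90°.
Square 8, 0: +8·2° lon, +0·1° lat → SW at lon 56°, lat -90°.
Subsquare k=10, b=1: +10·0.0833333° lon, +1·0.0416667° lat → SW at lon 56.8333°, lat -89.9583°.
Cell spans 0.0833333° lon × 0.0416667° lat.
south -89.9583, north -89.9167.

-89.9583, -89.9167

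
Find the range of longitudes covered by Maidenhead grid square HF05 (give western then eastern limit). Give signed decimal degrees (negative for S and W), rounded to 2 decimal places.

-40.00, -38.00

Field H=7, F=5: +7·20° lon, +5·10° lat → SW at lon -40°, lat -40°.
Square 0, 5: +0·2° lon, +5·1° lat → SW at lon -40°, lat -35°.
Cell spans 2° lon × 1° lat.
west -40.00, east -38.00.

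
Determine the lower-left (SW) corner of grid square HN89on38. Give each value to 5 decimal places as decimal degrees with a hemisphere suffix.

49.57500° N, 22.80833° W

Field H=7, N=13: +7·20° lon, +13·10° lat → SW at lon -40°, lat 40°.
Square 8, 9: +8·2° lon, +9·1° lat → SW at lon -24°, lat 49°.
Subsquare o=14, n=13: +14·0.0833333° lon, +13·0.0416667° lat → SW at lon -22.8333°, lat 49.5417°.
Extended square 3, 8: +3·0.00833333° lon, +8·0.00416667° lat → SW at lon -22.8083°, lat 49.575°.
latitude 49.57500° N, longitude 22.80833° W.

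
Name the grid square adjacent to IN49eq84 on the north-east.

Longitude extended square 8; +1 → 9.
Latitude extended square 4; +1 → 5.

IN49eq95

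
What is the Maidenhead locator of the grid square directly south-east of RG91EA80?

Longitude extended square 8; +1 → 9.
Latitude extended square 0; −1 → -1, wraps to 9, carry into subsquare.
Latitude subsquare a = 0; −1 → -1, wraps to 23 = x, carry into square.
Latitude square 1; −1 → 0.

RG90ex99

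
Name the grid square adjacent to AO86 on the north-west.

AO77

Longitude square 8; −1 → 7.
Latitude square 6; +1 → 7.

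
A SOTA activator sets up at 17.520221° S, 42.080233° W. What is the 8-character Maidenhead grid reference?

GH82xl05

Add 180° to longitude and 90° to latitude: 137.91977, 72.47978.
Field (20°×10°, letters A–R): 137.91977/20 → 6 → G, 72.47978/10 → 7 → H; chars GH.
Square (2°×1°, digits 0–9): 17.91977/2 → 8, 2.47978/1 → 2; chars 82.
Subsquare (5′×2.5′, letters a–x): 1.91977/0.0833333 → 23 → x, 0.47978/0.0416667 → 11 → l; chars xl.
Extended square (30″×15″, digits 0–9): 0.00310/0.00833333 → 0, 0.02145/0.00416667 → 5; chars 05.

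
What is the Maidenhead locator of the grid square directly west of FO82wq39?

Longitude extended square 3; −1 → 2.
The latitude characters are unchanged.

FO82wq29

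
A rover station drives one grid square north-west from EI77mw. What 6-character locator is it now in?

EI77lx

Longitude subsquare m = 12; −1 → 11 = l.
Latitude subsquare w = 22; +1 → 23 = x.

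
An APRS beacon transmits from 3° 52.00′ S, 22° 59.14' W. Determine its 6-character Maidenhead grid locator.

Offset from 180°W / 90°S: lon 157.0143°, lat 86.1333°.
Field: 157.0143/20 → 7 → H, 86.1333/10 → 8 → I; chars HI.
Square: 17.0143/2 → 8, 6.1333/1 → 6; chars 86.
Subsquare: 1.0143/0.0833333 → 12 → m, 0.1333/0.0416667 → 3 → d; chars md.

HI86md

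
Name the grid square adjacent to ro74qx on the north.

Latitude subsquare x = 23; +1 → 24, wraps to 0 = a, carry into square.
Latitude square 4; +1 → 5.
The longitude characters are unchanged.

RO75qa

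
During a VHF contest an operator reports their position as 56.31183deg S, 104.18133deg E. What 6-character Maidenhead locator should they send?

Add 180° to longitude and 90° to latitude: 284.1813, 33.6882.
Field: 284.1813/20 → 14 → O, 33.6882/10 → 3 → D; chars OD.
Square: 4.1813/2 → 2, 3.6882/1 → 3; chars 23.
Subsquare: 0.1813/0.0833333 → 2 → c, 0.6882/0.0416667 → 16 → q; chars cq.

OD23cq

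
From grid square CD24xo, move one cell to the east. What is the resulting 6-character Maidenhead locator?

CD34ao

Longitude subsquare x = 23; +1 → 24, wraps to 0 = a, carry into square.
Longitude square 2; +1 → 3.
The latitude characters are unchanged.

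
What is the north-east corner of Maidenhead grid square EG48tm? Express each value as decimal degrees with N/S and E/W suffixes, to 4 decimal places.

21.4583° S, 90.3333° W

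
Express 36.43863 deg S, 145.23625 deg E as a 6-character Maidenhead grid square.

QF23on

Shift to the Maidenhead origin (180°W, 90°S): lon 325.2363, lat 53.5614.
Field (20°×10°, letters A–R): lon ⌊325.2363/20⌋ = 16 → Q; lat ⌊53.5614/10⌋ = 5 → F.
Square (2°×1°, digits 0–9): lon ⌊5.2363/2⌋ = 2; lat ⌊3.5614/1⌋ = 3.
Subsquare (5′×2.5′, letters a–x): lon ⌊1.2363/0.0833333⌋ = 14 → o; lat ⌊0.5614/0.0416667⌋ = 13 → n.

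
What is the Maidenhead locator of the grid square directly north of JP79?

JQ70

Latitude square 9; +1 → 10, wraps to 0, carry into field.
Latitude field P = 15; +1 → 16 = Q.
The longitude characters are unchanged.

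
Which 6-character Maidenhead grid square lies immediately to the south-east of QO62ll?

QO62mk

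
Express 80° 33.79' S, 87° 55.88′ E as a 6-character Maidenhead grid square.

Offset from 180°W / 90°S: lon 267.9313°, lat 9.4368°.
Field: lon ⌊267.9313/20⌋ = 13 → N; lat ⌊9.4368/10⌋ = 0 → A.
Square: lon ⌊7.9313/2⌋ = 3; lat ⌊9.4368/1⌋ = 9.
Subsquare: lon ⌊1.9313/0.0833333⌋ = 23 → x; lat ⌊0.4368/0.0416667⌋ = 10 → k.

NA39xk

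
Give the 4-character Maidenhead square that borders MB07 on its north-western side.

Longitude square 0; −1 → -1, wraps to 9, carry into field.
Longitude field M = 12; −1 → 11 = L.
Latitude square 7; +1 → 8.

LB98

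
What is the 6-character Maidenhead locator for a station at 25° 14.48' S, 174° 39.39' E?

RG74hs

Shift to the Maidenhead origin (180°W, 90°S): lon 354.6565, lat 64.7587.
Field (20°×10°, letters A–R): lon ⌊354.6565/20⌋ = 17 → R; lat ⌊64.7587/10⌋ = 6 → G.
Square (2°×1°, digits 0–9): lon ⌊14.6565/2⌋ = 7; lat ⌊4.7587/1⌋ = 4.
Subsquare (5′×2.5′, letters a–x): lon ⌊0.6565/0.0833333⌋ = 7 → h; lat ⌊0.7587/0.0416667⌋ = 18 → s.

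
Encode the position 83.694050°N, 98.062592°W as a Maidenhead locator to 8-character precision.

ER03xq26

Shift to the Maidenhead origin (180°W, 90°S): lon 81.93741, lat 173.69405.
Field (20°×10°, letters A–R): 81.93741/20 → 4 → E, 173.69405/10 → 17 → R; chars ER.
Square (2°×1°, digits 0–9): 1.93741/2 → 0, 3.69405/1 → 3; chars 03.
Subsquare (5′×2.5′, letters a–x): 1.93741/0.0833333 → 23 → x, 0.69405/0.0416667 → 16 → q; chars xq.
Extended square (30″×15″, digits 0–9): 0.02074/0.00833333 → 2, 0.02738/0.00416667 → 6; chars 26.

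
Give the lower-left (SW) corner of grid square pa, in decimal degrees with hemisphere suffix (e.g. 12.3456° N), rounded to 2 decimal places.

Field P=15, A=0: +15·20° lon, +0·10° lat → SW at lon 120°, lat -90°.
latitude 90.00° S, longitude 120.00° E.

90.00° S, 120.00° E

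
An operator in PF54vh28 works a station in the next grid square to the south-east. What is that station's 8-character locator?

PF54vh37

Longitude extended square 2; +1 → 3.
Latitude extended square 8; −1 → 7.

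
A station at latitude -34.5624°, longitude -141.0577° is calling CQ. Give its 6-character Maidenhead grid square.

Add 180° to longitude and 90° to latitude: 38.9423, 55.4376.
Field (20°×10°, letters A–R): 38.9423/20 → 1 → B, 55.4376/10 → 5 → F; chars BF.
Square (2°×1°, digits 0–9): 18.9423/2 → 9, 5.4376/1 → 5; chars 95.
Subsquare (5′×2.5′, letters a–x): 0.9423/0.0833333 → 11 → l, 0.4376/0.0416667 → 10 → k; chars lk.

BF95lk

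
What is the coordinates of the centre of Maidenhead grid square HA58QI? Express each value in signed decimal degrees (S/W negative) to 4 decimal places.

-81.6458, -28.6250

Field H=7, A=0: +7·20° lon, +0·10° lat → SW at lon -40°, lat -90°.
Square 5, 8: +5·2° lon, +8·1° lat → SW at lon -30°, lat -82°.
Subsquare q=16, i=8: +16·0.0833333° lon, +8·0.0416667° lat → SW at lon -28.6667°, lat -81.6667°.
Cell spans 0.0833333° lon × 0.0416667° lat. Centre is SW corner plus half of each.
latitude -81.6458, longitude -28.6250.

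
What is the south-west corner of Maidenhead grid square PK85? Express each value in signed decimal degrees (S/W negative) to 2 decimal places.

Field P=15, K=10: +15·20° lon, +10·10° lat → SW at lon 120°, lat 10°.
Square 8, 5: +8·2° lon, +5·1° lat → SW at lon 136°, lat 15°.
latitude 15.00, longitude 136.00.

15.00, 136.00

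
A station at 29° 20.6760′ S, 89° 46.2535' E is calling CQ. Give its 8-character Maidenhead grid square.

NG40vp27

Offset from 180°W / 90°S: lon 269.77089°, lat 60.65540°.
Field (20°×10°, letters A–R): 269.77089/20 → 13 → N, 60.65540/10 → 6 → G; chars NG.
Square (2°×1°, digits 0–9): 9.77089/2 → 4, 0.65540/1 → 0; chars 40.
Subsquare (5′×2.5′, letters a–x): 1.77089/0.0833333 → 21 → v, 0.65540/0.0416667 → 15 → p; chars vp.
Extended square (30″×15″, digits 0–9): 0.02089/0.00833333 → 2, 0.03040/0.00416667 → 7; chars 27.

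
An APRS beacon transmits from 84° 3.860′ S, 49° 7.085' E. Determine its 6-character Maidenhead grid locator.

LA45nw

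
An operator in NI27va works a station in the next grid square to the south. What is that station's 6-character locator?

Latitude subsquare a = 0; −1 → -1, wraps to 23 = x, carry into square.
Latitude square 7; −1 → 6.
The longitude characters are unchanged.

NI26vx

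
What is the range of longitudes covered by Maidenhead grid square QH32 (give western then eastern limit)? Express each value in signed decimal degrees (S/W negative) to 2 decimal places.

146.00, 148.00

Field Q=16, H=7: +16·20° lon, +7·10° lat → SW at lon 140°, lat -20°.
Square 3, 2: +3·2° lon, +2·1° lat → SW at lon 146°, lat -18°.
Cell spans 2° lon × 1° lat.
west 146.00, east 148.00.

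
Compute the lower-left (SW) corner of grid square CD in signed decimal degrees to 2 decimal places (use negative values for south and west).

-60.00, -140.00

Field C=2, D=3: +2·20° lon, +3·10° lat → SW at lon -140°, lat -60°.
latitude -60.00, longitude -140.00.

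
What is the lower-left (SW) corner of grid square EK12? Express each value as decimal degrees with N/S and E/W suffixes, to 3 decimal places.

12.000° N, 98.000° W

Field E=4, K=10: +4·20° lon, +10·10° lat → SW at lon -100°, lat 10°.
Square 1, 2: +1·2° lon, +2·1° lat → SW at lon -98°, lat 12°.
latitude 12.000° N, longitude 98.000° W.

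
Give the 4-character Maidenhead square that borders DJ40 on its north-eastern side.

Longitude square 4; +1 → 5.
Latitude square 0; +1 → 1.

DJ51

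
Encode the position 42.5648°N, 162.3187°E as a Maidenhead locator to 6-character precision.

RN12dn

Shift to the Maidenhead origin (180°W, 90°S): lon 342.3187, lat 132.5648.
Field: lon ⌊342.3187/20⌋ = 17 → R; lat ⌊132.5648/10⌋ = 13 → N.
Square: lon ⌊2.3187/2⌋ = 1; lat ⌊2.5648/1⌋ = 2.
Subsquare: lon ⌊0.3187/0.0833333⌋ = 3 → d; lat ⌊0.5648/0.0416667⌋ = 13 → n.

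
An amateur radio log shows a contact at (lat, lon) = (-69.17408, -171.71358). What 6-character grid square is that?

Offset from 180°W / 90°S: lon 8.2864°, lat 20.8259°.
Field (20°×10°, letters A–R): 8.2864/20 → 0 → A, 20.8259/10 → 2 → C; chars AC.
Square (2°×1°, digits 0–9): 8.2864/2 → 4, 0.8259/1 → 0; chars 40.
Subsquare (5′×2.5′, letters a–x): 0.2864/0.0833333 → 3 → d, 0.8259/0.0416667 → 19 → t; chars dt.

AC40dt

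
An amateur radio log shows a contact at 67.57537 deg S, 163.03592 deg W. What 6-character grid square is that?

Shift to the Maidenhead origin (180°W, 90°S): lon 16.9641, lat 22.4246.
Field: 16.9641/20 → 0 → A, 22.4246/10 → 2 → C; chars AC.
Square: 16.9641/2 → 8, 2.4246/1 → 2; chars 82.
Subsquare: 0.9641/0.0833333 → 11 → l, 0.4246/0.0416667 → 10 → k; chars lk.

AC82lk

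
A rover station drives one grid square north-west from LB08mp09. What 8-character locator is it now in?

LB08lq90

Longitude extended square 0; −1 → -1, wraps to 9, carry into subsquare.
Longitude subsquare m = 12; −1 → 11 = l.
Latitude extended square 9; +1 → 10, wraps to 0, carry into subsquare.
Latitude subsquare p = 15; +1 → 16 = q.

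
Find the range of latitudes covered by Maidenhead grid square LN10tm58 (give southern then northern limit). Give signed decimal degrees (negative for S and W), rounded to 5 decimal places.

Field L=11, N=13: +11·20° lon, +13·10° lat → SW at lon 40°, lat 40°.
Square 1, 0: +1·2° lon, +0·1° lat → SW at lon 42°, lat 40°.
Subsquare t=19, m=12: +19·0.0833333° lon, +12·0.0416667° lat → SW at lon 43.5833°, lat 40.5°.
Extended square 5, 8: +5·0.00833333° lon, +8·0.00416667° lat → SW at lon 43.625°, lat 40.5333°.
Cell spans 0.00833333° lon × 0.00416667° lat.
south 40.53333, north 40.53750.

40.53333, 40.53750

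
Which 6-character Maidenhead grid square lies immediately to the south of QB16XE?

Latitude subsquare e = 4; −1 → 3 = d.
The longitude characters are unchanged.

QB16xd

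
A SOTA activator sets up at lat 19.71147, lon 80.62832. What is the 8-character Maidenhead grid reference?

Add 180° to longitude and 90° to latitude: 260.62832, 109.71147.
Field: lon ⌊260.62832/20⌋ = 13 → N; lat ⌊109.71147/10⌋ = 10 → K.
Square: lon ⌊0.62832/2⌋ = 0; lat ⌊9.71147/1⌋ = 9.
Subsquare: lon ⌊0.62832/0.0833333⌋ = 7 → h; lat ⌊0.71147/0.0416667⌋ = 17 → r.
Extended square: lon ⌊0.04499/0.00833333⌋ = 5; lat ⌊0.00314/0.00416667⌋ = 0.

NK09hr50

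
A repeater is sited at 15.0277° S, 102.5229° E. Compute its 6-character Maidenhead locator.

Add 180° to longitude and 90° to latitude: 282.5229, 74.9723.
Field (20°×10°, letters A–R): 282.5229/20 → 14 → O, 74.9723/10 → 7 → H; chars OH.
Square (2°×1°, digits 0–9): 2.5229/2 → 1, 4.9723/1 → 4; chars 14.
Subsquare (5′×2.5′, letters a–x): 0.5229/0.0833333 → 6 → g, 0.9723/0.0416667 → 23 → x; chars gx.

OH14gx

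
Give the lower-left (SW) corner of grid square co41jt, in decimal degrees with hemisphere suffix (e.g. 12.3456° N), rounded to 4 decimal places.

51.7917° N, 131.2500° W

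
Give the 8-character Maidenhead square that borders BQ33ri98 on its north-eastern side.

BQ33si09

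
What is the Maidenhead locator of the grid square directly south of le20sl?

LE20sk

Latitude subsquare l = 11; −1 → 10 = k.
The longitude characters are unchanged.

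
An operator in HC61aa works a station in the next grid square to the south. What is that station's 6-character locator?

Latitude subsquare a = 0; −1 → -1, wraps to 23 = x, carry into square.
Latitude square 1; −1 → 0.
The longitude characters are unchanged.

HC60ax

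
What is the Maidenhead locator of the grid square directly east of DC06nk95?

DC06ok05

Longitude extended square 9; +1 → 10, wraps to 0, carry into subsquare.
Longitude subsquare n = 13; +1 → 14 = o.
The latitude characters are unchanged.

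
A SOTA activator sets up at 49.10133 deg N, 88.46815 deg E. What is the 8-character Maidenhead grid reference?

NN49fc64

Offset from 180°W / 90°S: lon 268.46815°, lat 139.10133°.
Field: lon ⌊268.46815/20⌋ = 13 → N; lat ⌊139.10133/10⌋ = 13 → N.
Square: lon ⌊8.46815/2⌋ = 4; lat ⌊9.10133/1⌋ = 9.
Subsquare: lon ⌊0.46815/0.0833333⌋ = 5 → f; lat ⌊0.10133/0.0416667⌋ = 2 → c.
Extended square: lon ⌊0.05148/0.00833333⌋ = 6; lat ⌊0.01800/0.00416667⌋ = 4.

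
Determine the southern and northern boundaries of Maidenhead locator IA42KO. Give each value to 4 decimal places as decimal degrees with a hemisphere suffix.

Field I=8, A=0: +8·20° lon, +0·10° lat → SW at lon -20°, lat -90°.
Square 4, 2: +4·2° lon, +2·1° lat → SW at lon -12°, lat -88°.
Subsquare k=10, o=14: +10·0.0833333° lon, +14·0.0416667° lat → SW at lon -11.1667°, lat -87.4167°.
Cell spans 0.0833333° lon × 0.0416667° lat.
south 87.4167° S, north 87.3750° S.

87.4167° S, 87.3750° S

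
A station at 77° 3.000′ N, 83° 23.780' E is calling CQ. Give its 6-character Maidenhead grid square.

Shift to the Maidenhead origin (180°W, 90°S): lon 263.3963, lat 167.0500.
Field: 263.3963/20 → 13 → N, 167.0500/10 → 16 → Q; chars NQ.
Square: 3.3963/2 → 1, 7.0500/1 → 7; chars 17.
Subsquare: 1.3963/0.0833333 → 16 → q, 0.0500/0.0416667 → 1 → b; chars qb.

NQ17qb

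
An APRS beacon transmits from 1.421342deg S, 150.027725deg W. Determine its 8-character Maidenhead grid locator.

BI48xn68

Add 180° to longitude and 90° to latitude: 29.97227, 88.57866.
Field: lon ⌊29.97227/20⌋ = 1 → B; lat ⌊88.57866/10⌋ = 8 → I.
Square: lon ⌊9.97227/2⌋ = 4; lat ⌊8.57866/1⌋ = 8.
Subsquare: lon ⌊1.97227/0.0833333⌋ = 23 → x; lat ⌊0.57866/0.0416667⌋ = 13 → n.
Extended square: lon ⌊0.05561/0.00833333⌋ = 6; lat ⌊0.03699/0.00416667⌋ = 8.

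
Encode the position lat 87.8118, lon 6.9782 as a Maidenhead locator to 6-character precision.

JR37lt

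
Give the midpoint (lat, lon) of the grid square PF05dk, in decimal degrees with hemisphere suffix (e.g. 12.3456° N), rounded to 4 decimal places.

34.5625° S, 120.2917° E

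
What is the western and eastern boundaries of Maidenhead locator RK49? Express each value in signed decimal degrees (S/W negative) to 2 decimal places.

Field R=17, K=10: +17·20° lon, +10·10° lat → SW at lon 160°, lat 10°.
Square 4, 9: +4·2° lon, +9·1° lat → SW at lon 168°, lat 19°.
Cell spans 2° lon × 1° lat.
west 168.00, east 170.00.

168.00, 170.00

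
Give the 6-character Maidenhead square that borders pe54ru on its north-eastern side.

Longitude subsquare r = 17; +1 → 18 = s.
Latitude subsquare u = 20; +1 → 21 = v.

PE54sv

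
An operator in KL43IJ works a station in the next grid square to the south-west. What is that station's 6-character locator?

Longitude subsquare i = 8; −1 → 7 = h.
Latitude subsquare j = 9; −1 → 8 = i.

KL43hi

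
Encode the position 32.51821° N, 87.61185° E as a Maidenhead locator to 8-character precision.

NM32tm34

Add 180° to longitude and 90° to latitude: 267.61185, 122.51821.
Field: lon ⌊267.61185/20⌋ = 13 → N; lat ⌊122.51821/10⌋ = 12 → M.
Square: lon ⌊7.61185/2⌋ = 3; lat ⌊2.51821/1⌋ = 2.
Subsquare: lon ⌊1.61185/0.0833333⌋ = 19 → t; lat ⌊0.51821/0.0416667⌋ = 12 → m.
Extended square: lon ⌊0.02852/0.00833333⌋ = 3; lat ⌊0.01821/0.00416667⌋ = 4.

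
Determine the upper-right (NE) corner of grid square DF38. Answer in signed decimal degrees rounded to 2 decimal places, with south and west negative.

-31.00, -112.00

Field D=3, F=5: +3·20° lon, +5·10° lat → SW at lon -120°, lat -40°.
Square 3, 8: +3·2° lon, +8·1° lat → SW at lon -114°, lat -32°.
Cell spans 2° lon × 1° lat. NE corner is SW corner plus one full cell.
latitude -31.00, longitude -112.00.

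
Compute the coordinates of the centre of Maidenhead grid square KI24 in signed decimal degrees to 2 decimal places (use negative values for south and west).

-5.50, 25.00

Field K=10, I=8: +10·20° lon, +8·10° lat → SW at lon 20°, lat -10°.
Square 2, 4: +2·2° lon, +4·1° lat → SW at lon 24°, lat -6°.
Cell spans 2° lon × 1° lat. Centre is SW corner plus half of each.
latitude -5.50, longitude 25.00.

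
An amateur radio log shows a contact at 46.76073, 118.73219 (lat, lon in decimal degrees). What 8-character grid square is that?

Add 180° to longitude and 90° to latitude: 298.73219, 136.76073.
Field: lon ⌊298.73219/20⌋ = 14 → O; lat ⌊136.76073/10⌋ = 13 → N.
Square: lon ⌊18.73219/2⌋ = 9; lat ⌊6.76073/1⌋ = 6.
Subsquare: lon ⌊0.73219/0.0833333⌋ = 8 → i; lat ⌊0.76073/0.0416667⌋ = 18 → s.
Extended square: lon ⌊0.06552/0.00833333⌋ = 7; lat ⌊0.01073/0.00416667⌋ = 2.

ON96is72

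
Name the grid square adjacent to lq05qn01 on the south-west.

LQ05pn90

Longitude extended square 0; −1 → -1, wraps to 9, carry into subsquare.
Longitude subsquare q = 16; −1 → 15 = p.
Latitude extended square 1; −1 → 0.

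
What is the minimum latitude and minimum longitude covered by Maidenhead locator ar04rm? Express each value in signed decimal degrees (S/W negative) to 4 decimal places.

Field A=0, R=17: +0·20° lon, +17·10° lat → SW at lon -180°, lat 80°.
Square 0, 4: +0·2° lon, +4·1° lat → SW at lon -180°, lat 84°.
Subsquare r=17, m=12: +17·0.0833333° lon, +12·0.0416667° lat → SW at lon -178.583°, lat 84.5°.
latitude 84.5000, longitude -178.5833.

84.5000, -178.5833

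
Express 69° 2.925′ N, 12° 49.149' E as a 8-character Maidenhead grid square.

Offset from 180°W / 90°S: lon 192.81915°, lat 159.04875°.
Field: 192.81915/20 → 9 → J, 159.04875/10 → 15 → P; chars JP.
Square: 12.81915/2 → 6, 9.04875/1 → 9; chars 69.
Subsquare: 0.81915/0.0833333 → 9 → j, 0.04875/0.0416667 → 1 → b; chars jb.
Extended square: 0.06915/0.00833333 → 8, 0.00708/0.00416667 → 1; chars 81.

JP69jb81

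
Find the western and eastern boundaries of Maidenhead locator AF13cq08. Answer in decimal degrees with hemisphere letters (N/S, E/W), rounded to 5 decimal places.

177.83333° W, 177.82500° W

Field A=0, F=5: +0·20° lon, +5·10° lat → SW at lon -180°, lat -40°.
Square 1, 3: +1·2° lon, +3·1° lat → SW at lon -178°, lat -37°.
Subsquare c=2, q=16: +2·0.0833333° lon, +16·0.0416667° lat → SW at lon -177.833°, lat -36.3333°.
Extended square 0, 8: +0·0.00833333° lon, +8·0.00416667° lat → SW at lon -177.833°, lat -36.3°.
Cell spans 0.00833333° lon × 0.00416667° lat.
west 177.83333° W, east 177.82500° W.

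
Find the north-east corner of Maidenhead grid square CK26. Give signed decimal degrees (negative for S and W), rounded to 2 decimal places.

Field C=2, K=10: +2·20° lon, +10·10° lat → SW at lon -140°, lat 10°.
Square 2, 6: +2·2° lon, +6·1° lat → SW at lon -136°, lat 16°.
Cell spans 2° lon × 1° lat. NE corner is SW corner plus one full cell.
latitude 17.00, longitude -134.00.

17.00, -134.00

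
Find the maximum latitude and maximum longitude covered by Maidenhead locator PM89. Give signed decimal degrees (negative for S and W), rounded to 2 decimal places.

40.00, 138.00

Field P=15, M=12: +15·20° lon, +12·10° lat → SW at lon 120°, lat 30°.
Square 8, 9: +8·2° lon, +9·1° lat → SW at lon 136°, lat 39°.
Cell spans 2° lon × 1° lat. NE corner is SW corner plus one full cell.
latitude 40.00, longitude 138.00.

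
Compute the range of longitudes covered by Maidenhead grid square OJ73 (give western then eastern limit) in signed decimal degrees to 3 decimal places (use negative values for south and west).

114.000, 116.000

Field O=14, J=9: +14·20° lon, +9·10° lat → SW at lon 100°, lat 0°.
Square 7, 3: +7·2° lon, +3·1° lat → SW at lon 114°, lat 3°.
Cell spans 2° lon × 1° lat.
west 114.000, east 116.000.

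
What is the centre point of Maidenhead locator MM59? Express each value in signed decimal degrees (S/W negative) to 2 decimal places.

39.50, 71.00

Field M=12, M=12: +12·20° lon, +12·10° lat → SW at lon 60°, lat 30°.
Square 5, 9: +5·2° lon, +9·1° lat → SW at lon 70°, lat 39°.
Cell spans 2° lon × 1° lat. Centre is SW corner plus half of each.
latitude 39.50, longitude 71.00.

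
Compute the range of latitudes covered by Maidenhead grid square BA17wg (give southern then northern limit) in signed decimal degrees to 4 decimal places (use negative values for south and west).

-82.7500, -82.7083

Field B=1, A=0: +1·20° lon, +0·10° lat → SW at lon -160°, lat -90°.
Square 1, 7: +1·2° lon, +7·1° lat → SW at lon -158°, lat -83°.
Subsquare w=22, g=6: +22·0.0833333° lon, +6·0.0416667° lat → SW at lon -156.167°, lat -82.75°.
Cell spans 0.0833333° lon × 0.0416667° lat.
south -82.7500, north -82.7083.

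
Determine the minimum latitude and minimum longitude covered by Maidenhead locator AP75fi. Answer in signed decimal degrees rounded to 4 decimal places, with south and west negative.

Field A=0, P=15: +0·20° lon, +15·10° lat → SW at lon -180°, lat 60°.
Square 7, 5: +7·2° lon, +5·1° lat → SW at lon -166°, lat 65°.
Subsquare f=5, i=8: +5·0.0833333° lon, +8·0.0416667° lat → SW at lon -165.583°, lat 65.3333°.
latitude 65.3333, longitude -165.5833.

65.3333, -165.5833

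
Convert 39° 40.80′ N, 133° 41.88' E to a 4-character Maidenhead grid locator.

PM69

Offset from 180°W / 90°S: lon 313.70°, lat 129.68°.
Field: lon ⌊313.70/20⌋ = 15 → P; lat ⌊129.68/10⌋ = 12 → M.
Square: lon ⌊13.70/2⌋ = 6; lat ⌊9.68/1⌋ = 9.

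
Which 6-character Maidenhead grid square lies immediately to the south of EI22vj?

Latitude subsquare j = 9; −1 → 8 = i.
The longitude characters are unchanged.

EI22vi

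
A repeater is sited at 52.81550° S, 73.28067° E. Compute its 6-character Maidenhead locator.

MD67pe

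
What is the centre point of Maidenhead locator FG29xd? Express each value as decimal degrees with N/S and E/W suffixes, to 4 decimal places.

20.8542° S, 74.0417° W

Field F=5, G=6: +5·20° lon, +6·10° lat → SW at lon -80°, lat -30°.
Square 2, 9: +2·2° lon, +9·1° lat → SW at lon -76°, lat -21°.
Subsquare x=23, d=3: +23·0.0833333° lon, +3·0.0416667° lat → SW at lon -74.0833°, lat -20.875°.
Cell spans 0.0833333° lon × 0.0416667° lat. Centre is SW corner plus half of each.
latitude 20.8542° S, longitude 74.0417° W.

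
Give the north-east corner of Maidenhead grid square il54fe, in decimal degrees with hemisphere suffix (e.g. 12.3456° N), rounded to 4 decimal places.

24.2083° N, 9.5000° W

Field I=8, L=11: +8·20° lon, +11·10° lat → SW at lon -20°, lat 20°.
Square 5, 4: +5·2° lon, +4·1° lat → SW at lon -10°, lat 24°.
Subsquare f=5, e=4: +5·0.0833333° lon, +4·0.0416667° lat → SW at lon -9.58333°, lat 24.1667°.
Cell spans 0.0833333° lon × 0.0416667° lat. NE corner is SW corner plus one full cell.
latitude 24.2083° N, longitude 9.5000° W.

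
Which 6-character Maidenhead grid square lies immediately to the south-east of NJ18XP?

Longitude subsquare x = 23; +1 → 24, wraps to 0 = a, carry into square.
Longitude square 1; +1 → 2.
Latitude subsquare p = 15; −1 → 14 = o.

NJ28ao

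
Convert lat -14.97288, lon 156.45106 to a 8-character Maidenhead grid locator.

QH85fa46

Add 180° to longitude and 90° to latitude: 336.45106, 75.02712.
Field: 336.45106/20 → 16 → Q, 75.02712/10 → 7 → H; chars QH.
Square: 16.45106/2 → 8, 5.02712/1 → 5; chars 85.
Subsquare: 0.45106/0.0833333 → 5 → f, 0.02712/0.0416667 → 0 → a; chars fa.
Extended square: 0.03439/0.00833333 → 4, 0.02712/0.00416667 → 6; chars 46.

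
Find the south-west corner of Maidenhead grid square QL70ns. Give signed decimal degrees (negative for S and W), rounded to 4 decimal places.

20.7500, 155.0833

Field Q=16, L=11: +16·20° lon, +11·10° lat → SW at lon 140°, lat 20°.
Square 7, 0: +7·2° lon, +0·1° lat → SW at lon 154°, lat 20°.
Subsquare n=13, s=18: +13·0.0833333° lon, +18·0.0416667° lat → SW at lon 155.083°, lat 20.75°.
latitude 20.7500, longitude 155.0833.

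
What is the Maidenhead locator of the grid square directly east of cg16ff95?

Longitude extended square 9; +1 → 10, wraps to 0, carry into subsquare.
Longitude subsquare f = 5; +1 → 6 = g.
The latitude characters are unchanged.

CG16gf05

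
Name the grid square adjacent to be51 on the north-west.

Longitude square 5; −1 → 4.
Latitude square 1; +1 → 2.

BE42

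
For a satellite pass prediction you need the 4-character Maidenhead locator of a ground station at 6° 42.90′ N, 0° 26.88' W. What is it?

IJ96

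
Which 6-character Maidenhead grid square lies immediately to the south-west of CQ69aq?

Longitude subsquare a = 0; −1 → -1, wraps to 23 = x, carry into square.
Longitude square 6; −1 → 5.
Latitude subsquare q = 16; −1 → 15 = p.

CQ59xp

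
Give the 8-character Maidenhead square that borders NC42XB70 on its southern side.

Latitude extended square 0; −1 → -1, wraps to 9, carry into subsquare.
Latitude subsquare b = 1; −1 → 0 = a.
The longitude characters are unchanged.

NC42xa79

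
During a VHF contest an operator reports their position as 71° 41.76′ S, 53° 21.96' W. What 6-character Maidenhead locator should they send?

GB38hh

Shift to the Maidenhead origin (180°W, 90°S): lon 126.6340, lat 18.3040.
Field (20°×10°, letters A–R): lon ⌊126.6340/20⌋ = 6 → G; lat ⌊18.3040/10⌋ = 1 → B.
Square (2°×1°, digits 0–9): lon ⌊6.6340/2⌋ = 3; lat ⌊8.3040/1⌋ = 8.
Subsquare (5′×2.5′, letters a–x): lon ⌊0.6340/0.0833333⌋ = 7 → h; lat ⌊0.3040/0.0416667⌋ = 7 → h.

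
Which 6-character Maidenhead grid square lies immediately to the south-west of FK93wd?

Longitude subsquare w = 22; −1 → 21 = v.
Latitude subsquare d = 3; −1 → 2 = c.

FK93vc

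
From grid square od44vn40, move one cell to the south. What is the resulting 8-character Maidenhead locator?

Latitude extended square 0; −1 → -1, wraps to 9, carry into subsquare.
Latitude subsquare n = 13; −1 → 12 = m.
The longitude characters are unchanged.

OD44vm49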